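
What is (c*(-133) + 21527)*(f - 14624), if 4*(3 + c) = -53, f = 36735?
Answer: 2095083583/4 ≈ 5.2377e+8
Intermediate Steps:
c = -65/4 (c = -3 + (¼)*(-53) = -3 - 53/4 = -65/4 ≈ -16.250)
(c*(-133) + 21527)*(f - 14624) = (-65/4*(-133) + 21527)*(36735 - 14624) = (8645/4 + 21527)*22111 = (94753/4)*22111 = 2095083583/4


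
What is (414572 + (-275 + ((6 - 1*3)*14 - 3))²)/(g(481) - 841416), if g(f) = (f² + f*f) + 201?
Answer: -470268/378493 ≈ -1.2425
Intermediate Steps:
g(f) = 201 + 2*f² (g(f) = (f² + f²) + 201 = 2*f² + 201 = 201 + 2*f²)
(414572 + (-275 + ((6 - 1*3)*14 - 3))²)/(g(481) - 841416) = (414572 + (-275 + ((6 - 1*3)*14 - 3))²)/((201 + 2*481²) - 841416) = (414572 + (-275 + ((6 - 3)*14 - 3))²)/((201 + 2*231361) - 841416) = (414572 + (-275 + (3*14 - 3))²)/((201 + 462722) - 841416) = (414572 + (-275 + (42 - 3))²)/(462923 - 841416) = (414572 + (-275 + 39)²)/(-378493) = (414572 + (-236)²)*(-1/378493) = (414572 + 55696)*(-1/378493) = 470268*(-1/378493) = -470268/378493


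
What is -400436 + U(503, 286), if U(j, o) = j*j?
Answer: -147427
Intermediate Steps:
U(j, o) = j²
-400436 + U(503, 286) = -400436 + 503² = -400436 + 253009 = -147427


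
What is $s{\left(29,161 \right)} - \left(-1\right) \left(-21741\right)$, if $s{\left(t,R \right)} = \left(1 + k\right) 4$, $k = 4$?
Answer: $-21721$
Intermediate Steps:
$s{\left(t,R \right)} = 20$ ($s{\left(t,R \right)} = \left(1 + 4\right) 4 = 5 \cdot 4 = 20$)
$s{\left(29,161 \right)} - \left(-1\right) \left(-21741\right) = 20 - \left(-1\right) \left(-21741\right) = 20 - 21741 = -21721$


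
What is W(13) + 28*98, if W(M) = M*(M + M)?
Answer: 3082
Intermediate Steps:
W(M) = 2*M² (W(M) = M*(2*M) = 2*M²)
W(13) + 28*98 = 2*13² + 28*98 = 2*169 + 2744 = 338 + 2744 = 3082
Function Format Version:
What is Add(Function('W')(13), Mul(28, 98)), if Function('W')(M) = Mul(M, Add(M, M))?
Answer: 3082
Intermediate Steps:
Function('W')(M) = Mul(2, Pow(M, 2)) (Function('W')(M) = Mul(M, Mul(2, M)) = Mul(2, Pow(M, 2)))
Add(Function('W')(13), Mul(28, 98)) = Add(Mul(2, Pow(13, 2)), Mul(28, 98)) = Add(Mul(2, 169), 2744) = Add(338, 2744) = 3082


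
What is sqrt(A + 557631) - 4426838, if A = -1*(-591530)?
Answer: -4426838 + sqrt(1149161) ≈ -4.4258e+6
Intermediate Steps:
A = 591530
sqrt(A + 557631) - 4426838 = sqrt(591530 + 557631) - 4426838 = sqrt(1149161) - 4426838 = -4426838 + sqrt(1149161)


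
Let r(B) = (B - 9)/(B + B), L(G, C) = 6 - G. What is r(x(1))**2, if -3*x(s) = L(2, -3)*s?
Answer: 961/64 ≈ 15.016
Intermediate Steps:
x(s) = -4*s/3 (x(s) = -(6 - 1*2)*s/3 = -(6 - 2)*s/3 = -4*s/3)
r(B) = (-9 + B)/(2*B) (r(B) = (-9 + B)/((2*B)) = (-9 + B)*(1/(2*B)) = (-9 + B)/(2*B))
r(x(1))**2 = ((-9 - 4/3*1)/(2*((-4/3*1))))**2 = ((-9 - 4/3)/(2*(-4/3)))**2 = ((1/2)*(-3/4)*(-31/3))**2 = (31/8)**2 = 961/64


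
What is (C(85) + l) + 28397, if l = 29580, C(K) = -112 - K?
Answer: 57780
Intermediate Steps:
(C(85) + l) + 28397 = ((-112 - 1*85) + 29580) + 28397 = ((-112 - 85) + 29580) + 28397 = (-197 + 29580) + 28397 = 29383 + 28397 = 57780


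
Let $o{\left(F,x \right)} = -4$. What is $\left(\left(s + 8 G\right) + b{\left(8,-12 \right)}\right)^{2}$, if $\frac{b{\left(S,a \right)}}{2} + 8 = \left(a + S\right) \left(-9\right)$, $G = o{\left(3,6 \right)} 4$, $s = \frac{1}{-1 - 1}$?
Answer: $\frac{21025}{4} \approx 5256.3$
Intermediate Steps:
$s = - \frac{1}{2}$ ($s = \frac{1}{-2} = - \frac{1}{2} \approx -0.5$)
$G = -16$ ($G = \left(-4\right) 4 = -16$)
$b{\left(S,a \right)} = -16 - 18 S - 18 a$ ($b{\left(S,a \right)} = -16 + 2 \left(a + S\right) \left(-9\right) = -16 + 2 \left(S + a\right) \left(-9\right) = -16 + 2 \left(- 9 S - 9 a\right) = -16 - \left(18 S + 18 a\right) = -16 - 18 S - 18 a$)
$\left(\left(s + 8 G\right) + b{\left(8,-12 \right)}\right)^{2} = \left(\left(- \frac{1}{2} + 8 \left(-16\right)\right) - -56\right)^{2} = \left(\left(- \frac{1}{2} - 128\right) - -56\right)^{2} = \left(- \frac{257}{2} + 56\right)^{2} = \left(- \frac{145}{2}\right)^{2} = \frac{21025}{4}$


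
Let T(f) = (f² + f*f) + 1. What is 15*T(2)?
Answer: 135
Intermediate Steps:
T(f) = 1 + 2*f² (T(f) = (f² + f²) + 1 = 2*f² + 1 = 1 + 2*f²)
15*T(2) = 15*(1 + 2*2²) = 15*(1 + 2*4) = 15*(1 + 8) = 15*9 = 135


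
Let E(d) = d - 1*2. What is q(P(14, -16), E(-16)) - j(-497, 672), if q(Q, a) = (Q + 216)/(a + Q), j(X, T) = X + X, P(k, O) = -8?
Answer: 986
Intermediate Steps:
j(X, T) = 2*X
E(d) = -2 + d (E(d) = d - 2 = -2 + d)
q(Q, a) = (216 + Q)/(Q + a)
q(P(14, -16), E(-16)) - j(-497, 672) = (216 - 8)/(-8 + (-2 - 16)) - 2*(-497) = 208/(-8 - 18) - 1*(-994) = 208/(-26) + 994 = -1/26*208 + 994 = -8 + 994 = 986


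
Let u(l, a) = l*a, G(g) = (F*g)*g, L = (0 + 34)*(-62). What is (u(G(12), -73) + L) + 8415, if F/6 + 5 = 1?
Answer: 258595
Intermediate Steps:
F = -24 (F = -30 + 6*1 = -30 + 6 = -24)
L = -2108 (L = 34*(-62) = -2108)
G(g) = -24*g² (G(g) = (-24*g)*g = -24*g²)
u(l, a) = a*l
(u(G(12), -73) + L) + 8415 = (-(-1752)*12² - 2108) + 8415 = (-(-1752)*144 - 2108) + 8415 = (-73*(-3456) - 2108) + 8415 = (252288 - 2108) + 8415 = 250180 + 8415 = 258595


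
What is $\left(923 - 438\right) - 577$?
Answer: $-92$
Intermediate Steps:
$\left(923 - 438\right) - 577 = 485 - 577 = -92$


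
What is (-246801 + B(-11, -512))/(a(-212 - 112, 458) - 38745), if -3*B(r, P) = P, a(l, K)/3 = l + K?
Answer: 739891/115029 ≈ 6.4322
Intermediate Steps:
a(l, K) = 3*K + 3*l (a(l, K) = 3*(l + K) = 3*(K + l) = 3*K + 3*l)
B(r, P) = -P/3
(-246801 + B(-11, -512))/(a(-212 - 112, 458) - 38745) = (-246801 - ⅓*(-512))/((3*458 + 3*(-212 - 112)) - 38745) = (-246801 + 512/3)/((1374 + 3*(-324)) - 38745) = -739891/(3*((1374 - 972) - 38745)) = -739891/(3*(402 - 38745)) = -739891/3/(-38343) = -739891/3*(-1/38343) = 739891/115029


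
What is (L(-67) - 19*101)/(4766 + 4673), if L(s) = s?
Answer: -1986/9439 ≈ -0.21040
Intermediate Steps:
(L(-67) - 19*101)/(4766 + 4673) = (-67 - 19*101)/(4766 + 4673) = (-67 - 1919)/9439 = -1986*1/9439 = -1986/9439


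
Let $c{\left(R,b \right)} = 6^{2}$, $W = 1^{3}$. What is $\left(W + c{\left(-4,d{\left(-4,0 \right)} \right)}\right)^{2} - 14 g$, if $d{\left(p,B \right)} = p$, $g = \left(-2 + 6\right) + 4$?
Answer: $1257$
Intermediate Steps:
$g = 8$ ($g = 4 + 4 = 8$)
$W = 1$
$c{\left(R,b \right)} = 36$
$\left(W + c{\left(-4,d{\left(-4,0 \right)} \right)}\right)^{2} - 14 g = \left(1 + 36\right)^{2} - 112 = 37^{2} - 112 = 1369 - 112 = 1257$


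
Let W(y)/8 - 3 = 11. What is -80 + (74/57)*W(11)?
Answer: 3728/57 ≈ 65.404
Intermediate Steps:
W(y) = 112 (W(y) = 24 + 8*11 = 24 + 88 = 112)
-80 + (74/57)*W(11) = -80 + (74/57)*112 = -80 + 8288/57 = 3728/57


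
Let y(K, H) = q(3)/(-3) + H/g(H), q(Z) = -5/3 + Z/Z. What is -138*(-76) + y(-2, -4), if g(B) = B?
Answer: 94403/9 ≈ 10489.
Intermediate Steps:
q(Z) = -⅔ (q(Z) = -5*⅓ + 1 = -5/3 + 1 = -⅔)
y(K, H) = 11/9 (y(K, H) = -⅔/(-3) + H/H = -⅔*(-⅓) + 1 = 2/9 + 1 = 11/9)
-138*(-76) + y(-2, -4) = -138*(-76) + 11/9 = 10488 + 11/9 = 94403/9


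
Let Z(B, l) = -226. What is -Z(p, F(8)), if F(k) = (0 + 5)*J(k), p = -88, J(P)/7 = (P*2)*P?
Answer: 226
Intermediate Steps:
J(P) = 14*P² (J(P) = 7*((P*2)*P) = 7*((2*P)*P) = 7*(2*P²) = 14*P²)
F(k) = 70*k² (F(k) = (0 + 5)*(14*k²) = 5*(14*k²) = 70*k²)
-Z(p, F(8)) = -1*(-226) = 226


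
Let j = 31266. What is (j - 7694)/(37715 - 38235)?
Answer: -5893/130 ≈ -45.331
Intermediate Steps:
(j - 7694)/(37715 - 38235) = (31266 - 7694)/(37715 - 38235) = 23572/(-520) = 23572*(-1/520) = -5893/130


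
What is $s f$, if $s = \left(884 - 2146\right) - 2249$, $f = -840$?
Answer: $2949240$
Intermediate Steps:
$s = -3511$ ($s = \left(884 - 2146\right) - 2249 = -1262 - 2249 = -3511$)
$s f = \left(-3511\right) \left(-840\right) = 2949240$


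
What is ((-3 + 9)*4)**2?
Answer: 576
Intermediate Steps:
((-3 + 9)*4)**2 = (6*4)**2 = 24**2 = 576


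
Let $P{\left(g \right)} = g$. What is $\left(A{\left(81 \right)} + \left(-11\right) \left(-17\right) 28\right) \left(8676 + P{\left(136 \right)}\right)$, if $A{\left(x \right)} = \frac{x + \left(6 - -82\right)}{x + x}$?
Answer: $\frac{3738054806}{81} \approx 4.6149 \cdot 10^{7}$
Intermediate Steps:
$A{\left(x \right)} = \frac{88 + x}{2 x}$ ($A{\left(x \right)} = \frac{x + \left(6 + 82\right)}{2 x} = \left(x + 88\right) \frac{1}{2 x} = \left(88 + x\right) \frac{1}{2 x} = \frac{88 + x}{2 x}$)
$\left(A{\left(81 \right)} + \left(-11\right) \left(-17\right) 28\right) \left(8676 + P{\left(136 \right)}\right) = \left(\frac{88 + 81}{2 \cdot 81} + \left(-11\right) \left(-17\right) 28\right) \left(8676 + 136\right) = \left(\frac{1}{2} \cdot \frac{1}{81} \cdot 169 + 187 \cdot 28\right) 8812 = \left(\frac{169}{162} + 5236\right) 8812 = \frac{848401}{162} \cdot 8812 = \frac{3738054806}{81}$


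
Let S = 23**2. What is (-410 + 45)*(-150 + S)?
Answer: -138335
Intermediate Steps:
S = 529
(-410 + 45)*(-150 + S) = (-410 + 45)*(-150 + 529) = -365*379 = -138335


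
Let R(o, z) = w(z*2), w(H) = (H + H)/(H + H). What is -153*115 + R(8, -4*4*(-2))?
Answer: -17594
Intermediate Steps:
w(H) = 1 (w(H) = (2*H)/((2*H)) = (2*H)*(1/(2*H)) = 1)
R(o, z) = 1
-153*115 + R(8, -4*4*(-2)) = -153*115 + 1 = -17595 + 1 = -17594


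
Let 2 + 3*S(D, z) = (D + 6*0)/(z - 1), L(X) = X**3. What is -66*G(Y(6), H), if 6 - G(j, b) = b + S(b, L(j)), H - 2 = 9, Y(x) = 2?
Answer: 2244/7 ≈ 320.57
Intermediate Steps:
H = 11 (H = 2 + 9 = 11)
S(D, z) = -2/3 + D/(3*(-1 + z)) (S(D, z) = -2/3 + ((D + 6*0)/(z - 1))/3 = -2/3 + ((D + 0)/(-1 + z))/3 = -2/3 + (D/(-1 + z))/3 = -2/3 + D/(3*(-1 + z)))
G(j, b) = 6 - b - (2 + b - 2*j**3)/(3*(-1 + j**3)) (G(j, b) = 6 - (b + (2 + b - 2*j**3)/(3*(-1 + j**3))) = 6 + (-b - (2 + b - 2*j**3)/(3*(-1 + j**3))) = 6 - b - (2 + b - 2*j**3)/(3*(-1 + j**3)))
-66*G(Y(6), H) = -22*(-20 + 2*11 + 20*2**3 - 3*11*2**3)/(-1 + 2**3) = -22*(-20 + 22 + 20*8 - 3*11*8)/(-1 + 8) = -22*(-20 + 22 + 160 - 264)/7 = -22*(-102)/7 = -66*(-34/7) = 2244/7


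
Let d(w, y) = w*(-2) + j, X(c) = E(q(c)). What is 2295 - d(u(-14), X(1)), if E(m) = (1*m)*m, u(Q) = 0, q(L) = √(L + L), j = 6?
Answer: 2289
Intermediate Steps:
q(L) = √2*√L (q(L) = √(2*L) = √2*√L)
E(m) = m² (E(m) = m*m = m²)
X(c) = 2*c (X(c) = (√2*√c)² = 2*c)
d(w, y) = 6 - 2*w (d(w, y) = w*(-2) + 6 = -2*w + 6 = 6 - 2*w)
2295 - d(u(-14), X(1)) = 2295 - (6 - 2*0) = 2295 - (6 + 0) = 2295 - 1*6 = 2295 - 6 = 2289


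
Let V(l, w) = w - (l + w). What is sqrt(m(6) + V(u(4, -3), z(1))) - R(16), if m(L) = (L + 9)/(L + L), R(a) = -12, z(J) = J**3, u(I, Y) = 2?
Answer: 12 + I*sqrt(3)/2 ≈ 12.0 + 0.86602*I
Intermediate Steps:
m(L) = (9 + L)/(2*L) (m(L) = (9 + L)/((2*L)) = (9 + L)*(1/(2*L)) = (9 + L)/(2*L))
V(l, w) = -l (V(l, w) = w + (-l - w) = -l)
sqrt(m(6) + V(u(4, -3), z(1))) - R(16) = sqrt((1/2)*(9 + 6)/6 - 1*2) - 1*(-12) = sqrt((1/2)*(1/6)*15 - 2) + 12 = sqrt(5/4 - 2) + 12 = sqrt(-3/4) + 12 = I*sqrt(3)/2 + 12 = 12 + I*sqrt(3)/2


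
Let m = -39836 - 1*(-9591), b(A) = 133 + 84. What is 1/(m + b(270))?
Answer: -1/30028 ≈ -3.3302e-5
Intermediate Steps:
b(A) = 217
m = -30245 (m = -39836 + 9591 = -30245)
1/(m + b(270)) = 1/(-30245 + 217) = 1/(-30028) = -1/30028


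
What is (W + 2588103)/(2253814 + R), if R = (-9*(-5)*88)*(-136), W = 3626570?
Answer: 6214673/1715254 ≈ 3.6232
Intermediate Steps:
R = -538560 (R = (45*88)*(-136) = 3960*(-136) = -538560)
(W + 2588103)/(2253814 + R) = (3626570 + 2588103)/(2253814 - 538560) = 6214673/1715254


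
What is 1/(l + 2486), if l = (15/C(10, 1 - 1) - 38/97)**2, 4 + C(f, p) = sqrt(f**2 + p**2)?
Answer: 37636/93730377 ≈ 0.00040153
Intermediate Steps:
C(f, p) = -4 + sqrt(f**2 + p**2)
l = 167281/37636 (l = (15/(-4 + sqrt(10**2 + (1 - 1)**2)) - 38/97)**2 = (15/(-4 + sqrt(100 + 0**2)) - 38*1/97)**2 = (15/(-4 + sqrt(100 + 0)) - 38/97)**2 = (15/(-4 + sqrt(100)) - 38/97)**2 = (15/(-4 + 10) - 38/97)**2 = (15/6 - 38/97)**2 = (15*(1/6) - 38/97)**2 = (5/2 - 38/97)**2 = (409/194)**2 = 167281/37636 ≈ 4.4447)
1/(l + 2486) = 1/(167281/37636 + 2486) = 1/(93730377/37636) = 37636/93730377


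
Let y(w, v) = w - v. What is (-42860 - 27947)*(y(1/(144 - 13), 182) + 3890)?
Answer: -34394429443/131 ≈ -2.6255e+8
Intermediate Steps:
(-42860 - 27947)*(y(1/(144 - 13), 182) + 3890) = (-42860 - 27947)*((1/(144 - 13) - 1*182) + 3890) = -70807*((1/131 - 182) + 3890) = -70807*(-23841/131 + 3890) = -70807*485749/131 = -34394429443/131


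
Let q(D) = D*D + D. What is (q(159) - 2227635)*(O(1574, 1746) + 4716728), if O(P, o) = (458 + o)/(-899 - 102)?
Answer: -10397537119140180/1001 ≈ -1.0387e+13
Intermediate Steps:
O(P, o) = -458/1001 - o/1001 (O(P, o) = (458 + o)/(-1001) = (458 + o)*(-1/1001) = -458/1001 - o/1001)
q(D) = D + D² (q(D) = D² + D = D + D²)
(q(159) - 2227635)*(O(1574, 1746) + 4716728) = (159*(1 + 159) - 2227635)*((-458/1001 - 1/1001*1746) + 4716728) = (159*160 - 2227635)*((-458/1001 - 1746/1001) + 4716728) = (25440 - 2227635)*(-2204/1001 + 4716728) = -2202195*4721442524/1001 = -10397537119140180/1001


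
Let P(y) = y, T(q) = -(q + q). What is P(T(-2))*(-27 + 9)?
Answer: -72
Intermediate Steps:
T(q) = -2*q
P(T(-2))*(-27 + 9) = (-2*(-2))*(-27 + 9) = 4*(-18) = -72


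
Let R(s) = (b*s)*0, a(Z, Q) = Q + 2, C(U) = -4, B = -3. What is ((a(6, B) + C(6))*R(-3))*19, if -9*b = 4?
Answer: 0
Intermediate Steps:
b = -4/9 (b = -⅑*4 = -4/9 ≈ -0.44444)
a(Z, Q) = 2 + Q
R(s) = 0 (R(s) = -4*s/9*0 = 0)
((a(6, B) + C(6))*R(-3))*19 = (((2 - 3) - 4)*0)*19 = ((-1 - 4)*0)*19 = -5*0*19 = 0*19 = 0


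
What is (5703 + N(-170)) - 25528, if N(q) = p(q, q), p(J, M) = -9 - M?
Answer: -19664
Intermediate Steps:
N(q) = -9 - q
(5703 + N(-170)) - 25528 = (5703 + (-9 - 1*(-170))) - 25528 = (5703 + (-9 + 170)) - 25528 = (5703 + 161) - 25528 = 5864 - 25528 = -19664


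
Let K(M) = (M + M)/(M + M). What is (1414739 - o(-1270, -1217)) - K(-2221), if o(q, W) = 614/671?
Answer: 949288584/671 ≈ 1.4147e+6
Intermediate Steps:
o(q, W) = 614/671 (o(q, W) = 614*(1/671) = 614/671)
K(M) = 1 (K(M) = (2*M)/((2*M)) = (2*M)*(1/(2*M)) = 1)
(1414739 - o(-1270, -1217)) - K(-2221) = (1414739 - 1*614/671) - 1*1 = (1414739 - 614/671) - 1 = 949289255/671 - 1 = 949288584/671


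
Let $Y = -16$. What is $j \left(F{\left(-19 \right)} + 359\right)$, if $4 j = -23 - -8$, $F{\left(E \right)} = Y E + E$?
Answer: $-2415$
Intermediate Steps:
$F{\left(E \right)} = - 15 E$ ($F{\left(E \right)} = - 16 E + E = - 15 E$)
$j = - \frac{15}{4}$ ($j = \frac{-23 - -8}{4} = \frac{-23 + 8}{4} = \frac{1}{4} \left(-15\right) = - \frac{15}{4} \approx -3.75$)
$j \left(F{\left(-19 \right)} + 359\right) = - \frac{15 \left(\left(-15\right) \left(-19\right) + 359\right)}{4} = - \frac{15 \left(285 + 359\right)}{4} = \left(- \frac{15}{4}\right) 644 = -2415$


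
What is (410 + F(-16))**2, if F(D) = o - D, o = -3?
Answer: 178929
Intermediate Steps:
F(D) = -3 - D
(410 + F(-16))**2 = (410 + (-3 - 1*(-16)))**2 = (410 + (-3 + 16))**2 = (410 + 13)**2 = 423**2 = 178929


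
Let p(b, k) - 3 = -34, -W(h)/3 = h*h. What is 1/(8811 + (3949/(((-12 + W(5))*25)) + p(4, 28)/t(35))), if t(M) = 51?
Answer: 36975/325697117 ≈ 0.00011353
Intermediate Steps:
W(h) = -3*h² (W(h) = -3*h*h = -3*h²)
p(b, k) = -31 (p(b, k) = 3 - 34 = -31)
1/(8811 + (3949/(((-12 + W(5))*25)) + p(4, 28)/t(35))) = 1/(8811 + (3949/(((-12 - 3*5²)*25)) - 31/51)) = 1/(8811 + (3949/(((-12 - 3*25)*25)) - 31*1/51)) = 1/(8811 + (3949/(((-12 - 75)*25)) - 31/51)) = 1/(8811 + (3949/((-87*25)) - 31/51)) = 1/(8811 + (3949/(-2175) - 31/51)) = 1/(8811 + (3949*(-1/2175) - 31/51)) = 1/(8811 + (-3949/2175 - 31/51)) = 1/(8811 - 89608/36975) = 1/(325697117/36975) = 36975/325697117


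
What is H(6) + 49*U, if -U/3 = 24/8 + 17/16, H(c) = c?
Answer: -9459/16 ≈ -591.19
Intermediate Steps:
U = -195/16 (U = -3*(24/8 + 17/16) = -3*(24*(⅛) + 17*(1/16)) = -3*(3 + 17/16) = -3*65/16 = -195/16 ≈ -12.188)
H(6) + 49*U = 6 + 49*(-195/16) = 6 - 9555/16 = -9459/16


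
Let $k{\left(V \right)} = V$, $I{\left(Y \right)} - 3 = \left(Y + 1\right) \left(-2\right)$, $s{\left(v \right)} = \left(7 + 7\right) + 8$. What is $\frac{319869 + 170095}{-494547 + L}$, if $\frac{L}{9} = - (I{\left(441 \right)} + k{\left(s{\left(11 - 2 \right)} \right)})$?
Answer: $- \frac{122491}{121704} \approx -1.0065$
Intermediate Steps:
$s{\left(v \right)} = 22$ ($s{\left(v \right)} = 14 + 8 = 22$)
$I{\left(Y \right)} = 1 - 2 Y$ ($I{\left(Y \right)} = 3 + \left(Y + 1\right) \left(-2\right) = 3 + \left(1 + Y\right) \left(-2\right) = 3 - \left(2 + 2 Y\right) = 1 - 2 Y$)
$L = 7731$ ($L = 9 \left(- (\left(1 - 882\right) + 22)\right) = 9 \left(- (-881 + 22)\right) = 9 \left(\left(-1\right) \left(-859\right)\right) = 9 \cdot 859 = 7731$)
$\frac{319869 + 170095}{-494547 + L} = \frac{319869 + 170095}{-494547 + 7731} = \frac{489964}{-486816} = 489964 \left(- \frac{1}{486816}\right) = - \frac{122491}{121704}$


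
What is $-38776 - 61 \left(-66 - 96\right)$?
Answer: $-28894$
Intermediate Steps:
$-38776 - 61 \left(-66 - 96\right) = -38776 - 61 \left(-162\right) = -38776 - -9882 = -38776 + 9882 = -28894$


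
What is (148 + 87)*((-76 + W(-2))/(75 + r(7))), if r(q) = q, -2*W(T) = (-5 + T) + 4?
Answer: -35015/164 ≈ -213.51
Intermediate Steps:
W(T) = ½ - T/2 (W(T) = -((-5 + T) + 4)/2 = -(-1 + T)/2 = ½ - T/2)
(148 + 87)*((-76 + W(-2))/(75 + r(7))) = (148 + 87)*((-76 + (½ - ½*(-2)))/(75 + 7)) = 235*((-76 + (½ + 1))/82) = 235*((-76 + 3/2)*(1/82)) = 235*(-149/2*1/82) = 235*(-149/164) = -35015/164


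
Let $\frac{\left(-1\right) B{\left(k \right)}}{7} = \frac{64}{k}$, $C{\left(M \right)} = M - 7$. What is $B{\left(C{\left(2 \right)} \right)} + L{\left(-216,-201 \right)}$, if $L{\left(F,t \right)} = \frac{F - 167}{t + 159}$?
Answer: $\frac{20731}{210} \approx 98.719$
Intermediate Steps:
$L{\left(F,t \right)} = \frac{-167 + F}{159 + t}$
$C{\left(M \right)} = -7 + M$ ($C{\left(M \right)} = M - 7 = -7 + M$)
$B{\left(k \right)} = - \frac{448}{k}$ ($B{\left(k \right)} = - 7 \frac{64}{k} = - \frac{448}{k}$)
$B{\left(C{\left(2 \right)} \right)} + L{\left(-216,-201 \right)} = - \frac{448}{-7 + 2} + \frac{-167 - 216}{159 - 201} = - \frac{448}{-5} + \frac{1}{-42} \left(-383\right) = \left(-448\right) \left(- \frac{1}{5}\right) - - \frac{383}{42} = \frac{448}{5} + \frac{383}{42} = \frac{20731}{210}$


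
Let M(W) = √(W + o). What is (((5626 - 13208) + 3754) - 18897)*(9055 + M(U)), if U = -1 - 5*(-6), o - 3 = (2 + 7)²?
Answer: -205774875 - 22725*√113 ≈ -2.0602e+8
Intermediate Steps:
o = 84 (o = 3 + (2 + 7)² = 3 + 9² = 3 + 81 = 84)
U = 29 (U = -1 + 30 = 29)
M(W) = √(84 + W) (M(W) = √(W + 84) = √(84 + W))
(((5626 - 13208) + 3754) - 18897)*(9055 + M(U)) = (((5626 - 13208) + 3754) - 18897)*(9055 + √(84 + 29)) = ((-7582 + 3754) - 18897)*(9055 + √113) = (-3828 - 18897)*(9055 + √113) = -22725*(9055 + √113) = -205774875 - 22725*√113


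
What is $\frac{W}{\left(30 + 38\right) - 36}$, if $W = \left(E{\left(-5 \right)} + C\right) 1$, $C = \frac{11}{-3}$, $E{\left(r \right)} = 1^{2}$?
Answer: $- \frac{1}{12} \approx -0.083333$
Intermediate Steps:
$E{\left(r \right)} = 1$
$C = - \frac{11}{3}$ ($C = 11 \left(- \frac{1}{3}\right) = - \frac{11}{3} \approx -3.6667$)
$W = - \frac{8}{3}$ ($W = \left(1 - \frac{11}{3}\right) 1 = \left(- \frac{8}{3}\right) 1 = - \frac{8}{3} \approx -2.6667$)
$\frac{W}{\left(30 + 38\right) - 36} = - \frac{8}{3 \left(\left(30 + 38\right) - 36\right)} = - \frac{8}{3 \left(68 - 36\right)} = - \frac{8}{3 \cdot 32} = \left(- \frac{8}{3}\right) \frac{1}{32} = - \frac{1}{12}$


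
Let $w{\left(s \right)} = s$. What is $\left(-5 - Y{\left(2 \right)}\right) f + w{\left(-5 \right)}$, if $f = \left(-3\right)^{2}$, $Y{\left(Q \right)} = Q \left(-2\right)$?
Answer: $-14$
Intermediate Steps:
$Y{\left(Q \right)} = - 2 Q$
$f = 9$
$\left(-5 - Y{\left(2 \right)}\right) f + w{\left(-5 \right)} = \left(-5 - \left(-2\right) 2\right) 9 - 5 = \left(-5 - -4\right) 9 - 5 = \left(-5 + 4\right) 9 - 5 = \left(-1\right) 9 - 5 = -9 - 5 = -14$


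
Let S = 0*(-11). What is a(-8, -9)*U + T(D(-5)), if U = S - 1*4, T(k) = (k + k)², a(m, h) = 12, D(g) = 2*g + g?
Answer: 852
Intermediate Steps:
D(g) = 3*g
S = 0
T(k) = 4*k² (T(k) = (2*k)² = 4*k²)
U = -4 (U = 0 - 1*4 = 0 - 4 = -4)
a(-8, -9)*U + T(D(-5)) = 12*(-4) + 4*(3*(-5))² = -48 + 4*(-15)² = -48 + 4*225 = -48 + 900 = 852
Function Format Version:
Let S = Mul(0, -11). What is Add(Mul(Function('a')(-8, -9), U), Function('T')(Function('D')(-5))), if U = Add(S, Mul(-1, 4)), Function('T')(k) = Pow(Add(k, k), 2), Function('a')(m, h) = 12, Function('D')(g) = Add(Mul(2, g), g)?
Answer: 852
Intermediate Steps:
Function('D')(g) = Mul(3, g)
S = 0
Function('T')(k) = Mul(4, Pow(k, 2)) (Function('T')(k) = Pow(Mul(2, k), 2) = Mul(4, Pow(k, 2)))
U = -4 (U = Add(0, Mul(-1, 4)) = Add(0, -4) = -4)
Add(Mul(Function('a')(-8, -9), U), Function('T')(Function('D')(-5))) = Add(Mul(12, -4), Mul(4, Pow(Mul(3, -5), 2))) = Add(-48, Mul(4, Pow(-15, 2))) = Add(-48, Mul(4, 225)) = Add(-48, 900) = 852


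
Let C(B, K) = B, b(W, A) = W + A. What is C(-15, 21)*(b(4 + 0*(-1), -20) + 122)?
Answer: -1590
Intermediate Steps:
b(W, A) = A + W
C(-15, 21)*(b(4 + 0*(-1), -20) + 122) = -15*((-20 + (4 + 0*(-1))) + 122) = -15*((-20 + (4 + 0)) + 122) = -15*((-20 + 4) + 122) = -15*(-16 + 122) = -15*106 = -1590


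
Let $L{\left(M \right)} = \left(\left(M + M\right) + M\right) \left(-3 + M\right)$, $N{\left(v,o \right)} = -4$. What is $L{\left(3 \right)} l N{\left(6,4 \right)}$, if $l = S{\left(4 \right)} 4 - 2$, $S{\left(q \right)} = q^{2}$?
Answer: $0$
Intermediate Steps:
$L{\left(M \right)} = 3 M \left(-3 + M\right)$ ($L{\left(M \right)} = \left(2 M + M\right) \left(-3 + M\right) = 3 M \left(-3 + M\right)$)
$l = 62$ ($l = 4^{2} \cdot 4 - 2 = 16 \cdot 4 - 2 = 64 - 2 = 62$)
$L{\left(3 \right)} l N{\left(6,4 \right)} = 3 \cdot 3 \left(-3 + 3\right) 62 \left(-4\right) = 3 \cdot 3 \cdot 0 \cdot 62 \left(-4\right) = 0 \cdot 62 \left(-4\right) = 0 \left(-4\right) = 0$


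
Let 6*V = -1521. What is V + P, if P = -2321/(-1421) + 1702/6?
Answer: 271127/8526 ≈ 31.800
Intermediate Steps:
V = -507/2 (V = (1/6)*(-1521) = -507/2 ≈ -253.50)
P = 1216234/4263 (P = -2321*(-1/1421) + 1702*(1/6) = 2321/1421 + 851/3 = 1216234/4263 ≈ 285.30)
V + P = -507/2 + 1216234/4263 = 271127/8526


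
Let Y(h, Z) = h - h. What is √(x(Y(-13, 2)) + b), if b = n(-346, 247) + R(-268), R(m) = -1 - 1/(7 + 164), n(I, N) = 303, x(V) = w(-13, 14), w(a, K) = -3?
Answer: 2*√242858/57 ≈ 17.291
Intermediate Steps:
Y(h, Z) = 0
x(V) = -3
R(m) = -172/171 (R(m) = -1 - 1/171 = -172/171)
b = 51641/171 (b = 303 - 172/171 = 51641/171 ≈ 301.99)
√(x(Y(-13, 2)) + b) = √(-3 + 51641/171) = √(51128/171) = 2*√242858/57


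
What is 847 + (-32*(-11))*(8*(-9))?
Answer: -24497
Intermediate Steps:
847 + (-32*(-11))*(8*(-9)) = 847 + 352*(-72) = 847 - 25344 = -24497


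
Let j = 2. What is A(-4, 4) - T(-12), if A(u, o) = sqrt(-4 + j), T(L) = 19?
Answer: -19 + I*sqrt(2) ≈ -19.0 + 1.4142*I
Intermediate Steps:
A(u, o) = I*sqrt(2) (A(u, o) = sqrt(-4 + 2) = sqrt(-2) = I*sqrt(2))
A(-4, 4) - T(-12) = I*sqrt(2) - 1*19 = I*sqrt(2) - 19 = -19 + I*sqrt(2)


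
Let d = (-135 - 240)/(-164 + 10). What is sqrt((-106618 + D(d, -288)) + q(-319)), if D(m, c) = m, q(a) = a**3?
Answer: I*sqrt(772391571182)/154 ≈ 5706.9*I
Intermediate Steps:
d = 375/154 (d = -375/(-154) = -375*(-1/154) = 375/154 ≈ 2.4351)
sqrt((-106618 + D(d, -288)) + q(-319)) = sqrt((-106618 + 375/154) + (-319)**3) = sqrt(-16418797/154 - 32461759) = sqrt(-5015529683/154) = I*sqrt(772391571182)/154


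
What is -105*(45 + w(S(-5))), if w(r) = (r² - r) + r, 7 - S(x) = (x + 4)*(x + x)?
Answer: -5670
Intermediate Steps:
S(x) = 7 - 2*x*(4 + x) (S(x) = 7 - (x + 4)*(x + x) = 7 - (4 + x)*2*x = 7 - 2*x*(4 + x))
w(r) = r²
-105*(45 + w(S(-5))) = -105*(45 + (7 - 8*(-5) - 2*(-5)²)²) = -105*(45 + (7 + 40 - 2*25)²) = -105*(45 + (7 + 40 - 50)²) = -105*(45 + (-3)²) = -105*(45 + 9) = -105*54 = -5670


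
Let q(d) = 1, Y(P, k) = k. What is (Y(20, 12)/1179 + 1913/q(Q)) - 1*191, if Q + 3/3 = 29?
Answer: 676750/393 ≈ 1722.0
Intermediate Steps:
Q = 28 (Q = -1 + 29 = 28)
(Y(20, 12)/1179 + 1913/q(Q)) - 1*191 = (12/1179 + 1913/1) - 1*191 = (12*(1/1179) + 1913*1) - 191 = (4/393 + 1913) - 191 = 751813/393 - 191 = 676750/393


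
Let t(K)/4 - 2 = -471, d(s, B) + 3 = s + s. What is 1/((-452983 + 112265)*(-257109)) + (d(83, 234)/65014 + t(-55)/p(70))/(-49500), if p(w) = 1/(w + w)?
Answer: 249303777525788486969/46986510452719761000 ≈ 5.3059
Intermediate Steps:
d(s, B) = -3 + 2*s (d(s, B) = -3 + (s + s) = -3 + 2*s)
p(w) = 1/(2*w)
t(K) = -1876 (t(K) = 8 + 4*(-471) = 8 - 1884 = -1876)
1/((-452983 + 112265)*(-257109)) + (d(83, 234)/65014 + t(-55)/p(70))/(-49500) = 1/((-452983 + 112265)*(-257109)) + ((-3 + 2*83)/65014 - 1876/((½)/70))/(-49500) = -1/257109/(-340718) + ((-3 + 166)*(1/65014) - 1876/((½)*(1/70)))*(-1/49500) = -1/340718*(-1/257109) + (163*(1/65014) - 1876/1/140)*(-1/49500) = 1/87601664262 + (163/65014 - 1876*140)*(-1/49500) = 1/87601664262 + (163/65014 - 262640)*(-1/49500) = 1/87601664262 - 17075276797/65014*(-1/49500) = 1/87601664262 + 17075276797/3218193000 = 249303777525788486969/46986510452719761000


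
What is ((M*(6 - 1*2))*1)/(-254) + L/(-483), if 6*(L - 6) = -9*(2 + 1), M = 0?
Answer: -1/322 ≈ -0.0031056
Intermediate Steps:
L = 3/2 (L = 6 + (-9*(2 + 1))/6 = 6 + (-9*3)/6 = 6 + (⅙)*(-27) = 6 - 9/2 = 3/2 ≈ 1.5000)
((M*(6 - 1*2))*1)/(-254) + L/(-483) = ((0*(6 - 1*2))*1)/(-254) + (3/2)/(-483) = ((0*(6 - 2))*1)*(-1/254) + (3/2)*(-1/483) = ((0*4)*1)*(-1/254) - 1/322 = (0*1)*(-1/254) - 1/322 = 0*(-1/254) - 1/322 = 0 - 1/322 = -1/322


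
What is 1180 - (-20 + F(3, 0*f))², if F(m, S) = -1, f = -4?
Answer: 739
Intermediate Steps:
1180 - (-20 + F(3, 0*f))² = 1180 - (-20 - 1)² = 1180 - 1*(-21)² = 1180 - 1*441 = 1180 - 441 = 739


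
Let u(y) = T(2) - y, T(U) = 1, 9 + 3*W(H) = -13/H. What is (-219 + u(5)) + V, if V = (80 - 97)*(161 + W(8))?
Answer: -69595/24 ≈ -2899.8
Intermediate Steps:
W(H) = -3 - 13/(3*H) (W(H) = -3 + (-13/H)/3 = -3 - 13/(3*H))
u(y) = 1 - y
V = -64243/24 (V = (80 - 97)*(161 + (-3 - 13/3/8)) = -17*(161 + (-3 - 13/3*⅛)) = -17*(161 + (-3 - 13/24)) = -17*(161 - 85/24) = -17*3779/24 = -64243/24 ≈ -2676.8)
(-219 + u(5)) + V = (-219 + (1 - 1*5)) - 64243/24 = (-219 + (1 - 5)) - 64243/24 = (-219 - 4) - 64243/24 = -223 - 64243/24 = -69595/24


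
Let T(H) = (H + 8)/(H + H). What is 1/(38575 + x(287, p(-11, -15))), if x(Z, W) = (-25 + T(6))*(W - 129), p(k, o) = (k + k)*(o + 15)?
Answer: 2/83299 ≈ 2.4010e-5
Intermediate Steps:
T(H) = (8 + H)/(2*H) (T(H) = (8 + H)/((2*H)) = (8 + H)*(1/(2*H)) = (8 + H)/(2*H))
p(k, o) = 2*k*(15 + o) (p(k, o) = (2*k)*(15 + o) = 2*k*(15 + o))
x(Z, W) = 6149/2 - 143*W/6 (x(Z, W) = (-25 + (1/2)*(8 + 6)/6)*(W - 129) = (-25 + (1/2)*(1/6)*14)*(-129 + W) = (-25 + 7/6)*(-129 + W) = -143*(-129 + W)/6 = 6149/2 - 143*W/6)
1/(38575 + x(287, p(-11, -15))) = 1/(38575 + (6149/2 - 143*(-11)*(15 - 15)/3)) = 1/(38575 + (6149/2 - 143*(-11)*0/3)) = 1/(38575 + (6149/2 - 143/6*0)) = 1/(38575 + (6149/2 + 0)) = 1/(38575 + 6149/2) = 1/(83299/2) = 2/83299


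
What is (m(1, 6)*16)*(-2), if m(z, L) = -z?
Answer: 32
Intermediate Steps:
(m(1, 6)*16)*(-2) = (-1*1*16)*(-2) = -1*16*(-2) = -16*(-2) = 32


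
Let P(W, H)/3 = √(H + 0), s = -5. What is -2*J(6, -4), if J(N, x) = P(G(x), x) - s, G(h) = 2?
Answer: -10 - 12*I ≈ -10.0 - 12.0*I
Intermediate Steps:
P(W, H) = 3*√H (P(W, H) = 3*√(H + 0) = 3*√H)
J(N, x) = 5 + 3*√x (J(N, x) = 3*√x - 1*(-5) = 3*√x + 5 = 5 + 3*√x)
-2*J(6, -4) = -2*(5 + 3*√(-4)) = -2*(5 + 3*(2*I)) = -2*(5 + 6*I) = -10 - 12*I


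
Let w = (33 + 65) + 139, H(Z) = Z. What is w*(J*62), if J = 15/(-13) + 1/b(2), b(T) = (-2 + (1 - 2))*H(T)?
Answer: -252247/13 ≈ -19404.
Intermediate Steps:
w = 237 (w = 98 + 139 = 237)
b(T) = -3*T (b(T) = (-2 + (1 - 2))*T = (-2 - 1)*T = -3*T)
J = -103/78 (J = 15/(-13) + 1/(-3*2) = 15*(-1/13) + 1/(-6) = -15/13 + 1*(-⅙) = -15/13 - ⅙ = -103/78 ≈ -1.3205)
w*(J*62) = 237*(-103/78*62) = 237*(-3193/39) = -252247/13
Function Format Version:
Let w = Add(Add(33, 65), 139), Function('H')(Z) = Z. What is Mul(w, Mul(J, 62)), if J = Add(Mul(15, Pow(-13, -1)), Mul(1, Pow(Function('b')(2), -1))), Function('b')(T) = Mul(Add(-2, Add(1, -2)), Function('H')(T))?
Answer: Rational(-252247, 13) ≈ -19404.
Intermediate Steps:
w = 237 (w = Add(98, 139) = 237)
Function('b')(T) = Mul(-3, T) (Function('b')(T) = Mul(Add(-2, Add(1, -2)), T) = Mul(Add(-2, -1), T) = Mul(-3, T))
J = Rational(-103, 78) (J = Add(Mul(15, Pow(-13, -1)), Mul(1, Pow(Mul(-3, 2), -1))) = Add(Mul(15, Rational(-1, 13)), Mul(1, Pow(-6, -1))) = Add(Rational(-15, 13), Mul(1, Rational(-1, 6))) = Add(Rational(-15, 13), Rational(-1, 6)) = Rational(-103, 78) ≈ -1.3205)
Mul(w, Mul(J, 62)) = Mul(237, Mul(Rational(-103, 78), 62)) = Mul(237, Rational(-3193, 39)) = Rational(-252247, 13)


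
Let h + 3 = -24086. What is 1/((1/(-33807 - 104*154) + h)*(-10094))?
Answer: 49823/12114679987312 ≈ 4.1126e-9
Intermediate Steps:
h = -24089 (h = -3 - 24086 = -24089)
1/((1/(-33807 - 104*154) + h)*(-10094)) = 1/(1/(-33807 - 104*154) - 24089*(-10094)) = -1/10094/(1/(-33807 - 16016) - 24089) = -1/10094/(1/(-49823) - 24089) = -1/10094/(-1/49823 - 24089) = -1/10094/(-1200186248/49823) = -49823/1200186248*(-1/10094) = 49823/12114679987312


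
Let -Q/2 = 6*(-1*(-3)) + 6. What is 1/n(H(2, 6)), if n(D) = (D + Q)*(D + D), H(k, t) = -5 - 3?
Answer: 1/896 ≈ 0.0011161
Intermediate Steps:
Q = -48 (Q = -2*(6*(-1*(-3)) + 6) = -2*(6*3 + 6) = -2*(18 + 6) = -2*24 = -48)
H(k, t) = -8
n(D) = 2*D*(-48 + D) (n(D) = (D - 48)*(D + D) = (-48 + D)*(2*D) = 2*D*(-48 + D))
1/n(H(2, 6)) = 1/(2*(-8)*(-48 - 8)) = 1/(2*(-8)*(-56)) = 1/896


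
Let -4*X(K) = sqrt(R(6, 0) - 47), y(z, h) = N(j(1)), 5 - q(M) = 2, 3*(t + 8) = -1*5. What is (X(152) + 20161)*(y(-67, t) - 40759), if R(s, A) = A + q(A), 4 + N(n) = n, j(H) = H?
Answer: -821802682 + 20381*I*sqrt(11) ≈ -8.218e+8 + 67596.0*I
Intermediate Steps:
t = -29/3 (t = -8 + (-1*5)/3 = -8 + (1/3)*(-5) = -8 - 5/3 = -29/3 ≈ -9.6667)
N(n) = -4 + n
q(M) = 3 (q(M) = 5 - 1*2 = 5 - 2 = 3)
y(z, h) = -3 (y(z, h) = -4 + 1 = -3)
R(s, A) = 3 + A (R(s, A) = A + 3 = 3 + A)
X(K) = -I*sqrt(11)/2 (X(K) = -sqrt((3 + 0) - 47)/4 = -sqrt(3 - 47)/4 = -I*sqrt(11)/2)
(X(152) + 20161)*(y(-67, t) - 40759) = (-I*sqrt(11)/2 + 20161)*(-3 - 40759) = (20161 - I*sqrt(11)/2)*(-40762) = -821802682 + 20381*I*sqrt(11)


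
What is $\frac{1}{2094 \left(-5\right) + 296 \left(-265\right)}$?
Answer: $- \frac{1}{88910} \approx -1.1247 \cdot 10^{-5}$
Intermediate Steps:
$\frac{1}{2094 \left(-5\right) + 296 \left(-265\right)} = \frac{1}{-10470 - 78440} = \frac{1}{-88910} = - \frac{1}{88910}$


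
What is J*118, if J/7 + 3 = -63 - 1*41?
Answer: -88382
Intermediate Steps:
J = -749 (J = -21 + 7*(-63 - 1*41) = -21 + 7*(-63 - 41) = -21 + 7*(-104) = -21 - 728 = -749)
J*118 = -749*118 = -88382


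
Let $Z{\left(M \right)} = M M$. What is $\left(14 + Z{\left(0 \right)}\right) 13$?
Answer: $182$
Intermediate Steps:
$Z{\left(M \right)} = M^{2}$
$\left(14 + Z{\left(0 \right)}\right) 13 = \left(14 + 0^{2}\right) 13 = \left(14 + 0\right) 13 = 14 \cdot 13 = 182$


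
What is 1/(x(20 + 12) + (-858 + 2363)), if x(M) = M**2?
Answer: 1/2529 ≈ 0.00039541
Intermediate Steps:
1/(x(20 + 12) + (-858 + 2363)) = 1/((20 + 12)**2 + (-858 + 2363)) = 1/(32**2 + 1505) = 1/(1024 + 1505) = 1/2529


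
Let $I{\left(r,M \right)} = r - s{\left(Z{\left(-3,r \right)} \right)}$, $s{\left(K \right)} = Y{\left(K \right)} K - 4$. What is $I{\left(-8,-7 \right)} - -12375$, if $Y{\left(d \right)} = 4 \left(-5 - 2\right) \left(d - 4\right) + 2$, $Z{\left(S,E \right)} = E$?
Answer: $15075$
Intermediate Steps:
$Y{\left(d \right)} = 114 - 28 d$ ($Y{\left(d \right)} = 4 \left(- 7 \left(-4 + d\right)\right) + 2 = 4 \left(28 - 7 d\right) + 2 = \left(112 - 28 d\right) + 2 = 114 - 28 d$)
$s{\left(K \right)} = -4 + K \left(114 - 28 K\right)$ ($s{\left(K \right)} = \left(114 - 28 K\right) K - 4 = K \left(114 - 28 K\right) - 4 = -4 + K \left(114 - 28 K\right)$)
$I{\left(r,M \right)} = 4 - 113 r + 28 r^{2}$ ($I{\left(r,M \right)} = r - \left(-4 - 28 r^{2} + 114 r\right) = r + \left(4 - 114 r + 28 r^{2}\right) = 4 - 113 r + 28 r^{2}$)
$I{\left(-8,-7 \right)} - -12375 = \left(4 - -904 + 28 \left(-8\right)^{2}\right) - -12375 = \left(4 + 904 + 28 \cdot 64\right) + 12375 = \left(4 + 904 + 1792\right) + 12375 = 2700 + 12375 = 15075$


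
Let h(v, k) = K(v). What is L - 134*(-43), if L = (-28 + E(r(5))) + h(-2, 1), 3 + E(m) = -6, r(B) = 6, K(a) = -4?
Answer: 5721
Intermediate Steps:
h(v, k) = -4
E(m) = -9 (E(m) = -3 - 6 = -9)
L = -41 (L = (-28 - 9) - 4 = -37 - 4 = -41)
L - 134*(-43) = -41 - 134*(-43) = -41 + 5762 = 5721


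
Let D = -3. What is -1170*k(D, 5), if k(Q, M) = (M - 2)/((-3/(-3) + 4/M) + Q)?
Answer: 2925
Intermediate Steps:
k(Q, M) = (-2 + M)/(1 + Q + 4/M) (k(Q, M) = (-2 + M)/((-3*(-⅓) + 4/M) + Q) = (-2 + M)/((1 + 4/M) + Q) = (-2 + M)/(1 + Q + 4/M))
-1170*k(D, 5) = -5850*(-2 + 5)/(4 + 5 + 5*(-3)) = -5850*3/(4 + 5 - 15) = -5850*3/(-6) = -5850*(-1)*3/6 = -1170*(-5/2) = 2925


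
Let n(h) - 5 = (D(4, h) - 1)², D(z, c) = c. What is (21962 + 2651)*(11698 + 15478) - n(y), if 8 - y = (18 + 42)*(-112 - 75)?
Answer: 542837354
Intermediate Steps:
y = 11228 (y = 8 - (18 + 42)*(-112 - 75) = 8 - 60*(-187) = 8 - 1*(-11220) = 8 + 11220 = 11228)
n(h) = 5 + (-1 + h)² (n(h) = 5 + (h - 1)² = 5 + (-1 + h)²)
(21962 + 2651)*(11698 + 15478) - n(y) = (21962 + 2651)*(11698 + 15478) - (5 + (-1 + 11228)²) = 24613*27176 - (5 + 11227²) = 668882888 - (5 + 126045529) = 668882888 - 1*126045534 = 668882888 - 126045534 = 542837354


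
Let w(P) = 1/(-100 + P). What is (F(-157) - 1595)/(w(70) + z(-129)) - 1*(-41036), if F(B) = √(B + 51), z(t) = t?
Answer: 158898206/3871 - 30*I*√106/3871 ≈ 41048.0 - 0.07979*I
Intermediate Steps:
F(B) = √(51 + B)
(F(-157) - 1595)/(w(70) + z(-129)) - 1*(-41036) = (√(51 - 157) - 1595)/(1/(-100 + 70) - 129) - 1*(-41036) = (√(-106) - 1595)/(1/(-30) - 129) + 41036 = (I*√106 - 1595)/(-1/30 - 129) + 41036 = (-1595 + I*√106)/(-3871/30) + 41036 = (-1595 + I*√106)*(-30/3871) + 41036 = (47850/3871 - 30*I*√106/3871) + 41036 = 158898206/3871 - 30*I*√106/3871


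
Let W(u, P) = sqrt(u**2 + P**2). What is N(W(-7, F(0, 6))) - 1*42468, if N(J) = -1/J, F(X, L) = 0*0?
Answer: -297277/7 ≈ -42468.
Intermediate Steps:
F(X, L) = 0
W(u, P) = sqrt(P**2 + u**2)
N(W(-7, F(0, 6))) - 1*42468 = -1/(sqrt(0**2 + (-7)**2)) - 1*42468 = -1/(sqrt(0 + 49)) - 42468 = -1/(sqrt(49)) - 42468 = -1/7 - 42468 = -297277/7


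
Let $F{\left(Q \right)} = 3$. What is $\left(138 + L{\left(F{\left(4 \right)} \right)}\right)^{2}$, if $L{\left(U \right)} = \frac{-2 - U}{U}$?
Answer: $\frac{167281}{9} \approx 18587.0$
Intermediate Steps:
$L{\left(U \right)} = \frac{-2 - U}{U}$
$\left(138 + L{\left(F{\left(4 \right)} \right)}\right)^{2} = \left(138 + \frac{-2 - 3}{3}\right)^{2} = \left(138 + \frac{1}{3} \left(-5\right)\right)^{2} = \left(138 - \frac{5}{3}\right)^{2} = \left(\frac{409}{3}\right)^{2} = \frac{167281}{9}$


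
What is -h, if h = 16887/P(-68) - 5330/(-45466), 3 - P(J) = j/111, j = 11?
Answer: -42612889111/7320026 ≈ -5821.4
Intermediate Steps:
P(J) = 322/111 (P(J) = 3 - 11/111 = 322/111)
h = 42612889111/7320026 (h = 16887/(322/111) - 5330/(-45466) = 16887*(111/322) - 5330*(-1/45466) = 1874457/322 + 2665/22733 = 42612889111/7320026 ≈ 5821.4)
-h = -1*42612889111/7320026 = -42612889111/7320026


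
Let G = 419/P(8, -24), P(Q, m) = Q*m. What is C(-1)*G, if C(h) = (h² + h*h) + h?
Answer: -419/192 ≈ -2.1823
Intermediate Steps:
G = -419/192 (G = 419/((8*(-24))) = 419/(-192) = 419*(-1/192) = -419/192 ≈ -2.1823)
C(h) = h + 2*h² (C(h) = (h² + h²) + h = 2*h² + h = h + 2*h²)
C(-1)*G = -(1 + 2*(-1))*(-419/192) = -(1 - 2)*(-419/192) = -1*(-1)*(-419/192) = 1*(-419/192) = -419/192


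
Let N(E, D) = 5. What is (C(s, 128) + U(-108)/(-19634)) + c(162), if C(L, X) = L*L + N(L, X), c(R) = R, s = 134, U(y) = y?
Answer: 177913545/9817 ≈ 18123.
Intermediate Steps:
C(L, X) = 5 + L² (C(L, X) = L*L + 5 = L² + 5 = 5 + L²)
(C(s, 128) + U(-108)/(-19634)) + c(162) = ((5 + 134²) - 108/(-19634)) + 162 = ((5 + 17956) - 108*(-1/19634)) + 162 = (17961 + 54/9817) + 162 = 176323191/9817 + 162 = 177913545/9817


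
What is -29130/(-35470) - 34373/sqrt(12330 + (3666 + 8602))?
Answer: 2913/3547 - 34373*sqrt(502)/3514 ≈ -218.34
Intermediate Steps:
-29130/(-35470) - 34373/sqrt(12330 + (3666 + 8602)) = -29130*(-1/35470) - 34373/sqrt(12330 + 12268) = 2913/3547 - 34373*sqrt(502)/3514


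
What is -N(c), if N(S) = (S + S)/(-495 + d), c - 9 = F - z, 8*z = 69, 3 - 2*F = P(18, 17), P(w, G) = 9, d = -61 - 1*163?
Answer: -21/2876 ≈ -0.0073018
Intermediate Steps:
d = -224 (d = -61 - 163 = -224)
F = -3 (F = 3/2 - ½*9 = 3/2 - 9/2 = -3)
z = 69/8 (z = (⅛)*69 = 69/8 ≈ 8.6250)
c = -21/8 (c = 9 + (-3 - 1*69/8) = 9 + (-3 - 69/8) = 9 - 93/8 = -21/8 ≈ -2.6250)
N(S) = -2*S/719 (N(S) = (S + S)/(-495 - 224) = (2*S)/(-719) = (2*S)*(-1/719) = -2*S/719)
-N(c) = -(-2)*(-21)/(719*8) = -1*21/2876 = -21/2876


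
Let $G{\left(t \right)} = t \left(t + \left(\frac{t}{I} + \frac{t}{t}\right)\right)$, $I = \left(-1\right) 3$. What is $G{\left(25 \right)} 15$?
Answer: $6625$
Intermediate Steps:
$I = -3$
$G{\left(t \right)} = t \left(1 + \frac{2 t}{3}\right)$ ($G{\left(t \right)} = t \left(t + \left(\frac{t}{-3} + \frac{t}{t}\right)\right) = t \left(t + \left(t \left(- \frac{1}{3}\right) + 1\right)\right) = t \left(t - \left(-1 + \frac{t}{3}\right)\right) = t \left(1 + \frac{2 t}{3}\right)$)
$G{\left(25 \right)} 15 = \frac{1}{3} \cdot 25 \left(3 + 2 \cdot 25\right) 15 = \frac{1}{3} \cdot 25 \left(3 + 50\right) 15 = \frac{1}{3} \cdot 25 \cdot 53 \cdot 15 = \frac{1325}{3} \cdot 15 = 6625$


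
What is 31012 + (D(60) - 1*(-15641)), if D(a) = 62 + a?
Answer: 46775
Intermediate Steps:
31012 + (D(60) - 1*(-15641)) = 31012 + ((62 + 60) - 1*(-15641)) = 31012 + (122 + 15641) = 31012 + 15763 = 46775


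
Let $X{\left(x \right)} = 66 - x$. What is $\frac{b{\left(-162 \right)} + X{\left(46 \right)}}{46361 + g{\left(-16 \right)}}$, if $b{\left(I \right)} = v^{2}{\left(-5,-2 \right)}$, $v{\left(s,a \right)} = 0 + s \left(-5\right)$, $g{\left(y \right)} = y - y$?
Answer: $\frac{645}{46361} \approx 0.013913$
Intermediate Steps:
$g{\left(y \right)} = 0$
$v{\left(s,a \right)} = - 5 s$ ($v{\left(s,a \right)} = 0 - 5 s = - 5 s$)
$b{\left(I \right)} = 625$ ($b{\left(I \right)} = \left(\left(-5\right) \left(-5\right)\right)^{2} = 25^{2} = 625$)
$\frac{b{\left(-162 \right)} + X{\left(46 \right)}}{46361 + g{\left(-16 \right)}} = \frac{625 + \left(66 - 46\right)}{46361 + 0} = \frac{625 + \left(66 - 46\right)}{46361} = \left(625 + 20\right) \frac{1}{46361} = 645 \cdot \frac{1}{46361} = \frac{645}{46361}$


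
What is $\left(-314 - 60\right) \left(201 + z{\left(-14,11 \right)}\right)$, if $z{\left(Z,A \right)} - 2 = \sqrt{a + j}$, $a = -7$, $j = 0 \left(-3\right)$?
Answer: $-75922 - 374 i \sqrt{7} \approx -75922.0 - 989.51 i$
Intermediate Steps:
$j = 0$
$z{\left(Z,A \right)} = 2 + i \sqrt{7}$ ($z{\left(Z,A \right)} = 2 + \sqrt{-7 + 0} = 2 + \sqrt{-7} = 2 + i \sqrt{7}$)
$\left(-314 - 60\right) \left(201 + z{\left(-14,11 \right)}\right) = \left(-314 - 60\right) \left(201 + \left(2 + i \sqrt{7}\right)\right) = - 374 \left(203 + i \sqrt{7}\right) = -75922 - 374 i \sqrt{7}$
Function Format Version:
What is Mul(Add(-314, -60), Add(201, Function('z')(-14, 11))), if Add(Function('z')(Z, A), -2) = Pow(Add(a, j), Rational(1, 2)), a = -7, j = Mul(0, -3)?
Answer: Add(-75922, Mul(-374, I, Pow(7, Rational(1, 2)))) ≈ Add(-75922., Mul(-989.51, I))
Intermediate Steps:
j = 0
Function('z')(Z, A) = Add(2, Mul(I, Pow(7, Rational(1, 2)))) (Function('z')(Z, A) = Add(2, Pow(Add(-7, 0), Rational(1, 2))) = Add(2, Pow(-7, Rational(1, 2))) = Add(2, Mul(I, Pow(7, Rational(1, 2)))))
Mul(Add(-314, -60), Add(201, Function('z')(-14, 11))) = Mul(Add(-314, -60), Add(201, Add(2, Mul(I, Pow(7, Rational(1, 2)))))) = Mul(-374, Add(203, Mul(I, Pow(7, Rational(1, 2))))) = Add(-75922, Mul(-374, I, Pow(7, Rational(1, 2))))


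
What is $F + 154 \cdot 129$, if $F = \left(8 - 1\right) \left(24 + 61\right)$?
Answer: $20461$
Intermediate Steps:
$F = 595$ ($F = 7 \cdot 85 = 595$)
$F + 154 \cdot 129 = 595 + 154 \cdot 129 = 595 + 19866 = 20461$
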